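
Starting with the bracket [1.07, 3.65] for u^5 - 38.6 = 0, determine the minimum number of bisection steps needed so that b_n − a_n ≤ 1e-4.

Initial width b − a = 3.65 − 1.07 = 2.580000.
After n steps the width is (b−a)/2^n; need (b−a)/2^n ≤ 1e-4.
So n ≥ log₂(2.580000/1e-4) = log₂(25800.0000) ≈ 14.6551.
Hence n = 15.

15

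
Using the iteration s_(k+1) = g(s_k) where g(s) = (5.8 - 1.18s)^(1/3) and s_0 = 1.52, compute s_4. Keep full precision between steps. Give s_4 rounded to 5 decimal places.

s_1 = g(1.520000) = 1.588247
s_2 = g(1.588247) = 1.577533
s_3 = g(1.577533) = 1.579225
s_4 = g(1.579225) = 1.578958

1.57896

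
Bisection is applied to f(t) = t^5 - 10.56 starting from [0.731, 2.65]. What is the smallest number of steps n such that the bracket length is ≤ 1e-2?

Initial width b − a = 2.65 − 0.731 = 1.919000.
After n steps the width is (b−a)/2^n; need (b−a)/2^n ≤ 1e-2.
So n ≥ log₂(1.919000/1e-2) = log₂(191.9000) ≈ 7.5842.
Hence n = 8.

8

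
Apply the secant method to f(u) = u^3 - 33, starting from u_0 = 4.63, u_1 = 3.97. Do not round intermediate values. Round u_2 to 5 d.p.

Secant update: u_(k+1) = u_k − f(u_k)·(u_k − u_(k-1))/(f(u_k) − f(u_(k-1))).
f(u_0) = 66.252847, f(u_1) = 29.570773
u_2 = 3.970000 - (29.570773)·(3.970000 - 4.630000)/(29.570773 - (66.252847)) = 3.437950; f(u_2) = 7.634838

3.43795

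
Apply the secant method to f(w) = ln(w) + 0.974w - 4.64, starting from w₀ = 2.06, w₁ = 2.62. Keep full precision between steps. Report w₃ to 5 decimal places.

f(w_0) = -1.910854, f(w_1) = -1.124946
w_2 = 2.620000 - (-1.124946)·(2.620000 - 2.060000)/(-1.124946 - (-1.910854)) = 3.421582; f(w_2) = -0.077277
w_3 = 3.421582 - (-0.077277)·(3.421582 - 2.620000)/(-0.077277 - (-1.124946)) = 3.480707; f(w_3) = -0.002556

3.48071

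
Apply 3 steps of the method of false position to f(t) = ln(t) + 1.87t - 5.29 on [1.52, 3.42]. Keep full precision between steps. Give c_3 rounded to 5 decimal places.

2.36797

False-position update: c = (a·f(b) − b·f(a))/(f(b) − f(a)); replace the endpoint whose sign matches f(c).
f(1.520000) = -2.028890, f(3.420000) = 2.335041
step 1: c = 2.403353, f(c) = 0.081135 > 0 → new bracket [1.520000, 2.403353]
step 2: c = 2.369386, f(c) = 0.003383 > 0 → new bracket [1.520000, 2.369386]
step 3: c = 2.367972, f(c) = 0.000142 > 0 → new bracket [1.520000, 2.367972]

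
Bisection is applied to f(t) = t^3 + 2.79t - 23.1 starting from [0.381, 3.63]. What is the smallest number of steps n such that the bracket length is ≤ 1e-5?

Initial width b − a = 3.63 − 0.381 = 3.249000.
After n steps the width is (b−a)/2^n; need (b−a)/2^n ≤ 1e-5.
So n ≥ log₂(3.249000/1e-5) = log₂(324900.0000) ≈ 18.3096.
Hence n = 19.

19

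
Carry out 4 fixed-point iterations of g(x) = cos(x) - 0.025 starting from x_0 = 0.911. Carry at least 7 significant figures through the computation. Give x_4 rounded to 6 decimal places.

x_1 = g(0.911000) = 0.587956
x_2 = g(0.587956) = 0.807076
x_3 = g(0.807076) = 0.666613
x_4 = g(0.666613) = 0.760920

0.760920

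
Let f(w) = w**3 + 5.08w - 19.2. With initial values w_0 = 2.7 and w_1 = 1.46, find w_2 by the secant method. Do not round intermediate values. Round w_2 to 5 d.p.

f(w_0) = 14.199000, f(w_1) = -8.671064
w_2 = 1.460000 - (-8.671064)·(1.460000 - 2.700000)/(-8.671064 - (14.199000)) = 1.930139; f(w_2) = -2.204276

1.93014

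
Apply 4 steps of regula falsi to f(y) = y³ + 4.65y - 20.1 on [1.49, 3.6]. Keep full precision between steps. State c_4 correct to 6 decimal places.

f(1.490000) = -9.863551, f(3.600000) = 43.296000
step 1: c = 1.881502, f(c) = -4.690399 < 0 → new bracket [1.881502, 3.600000]
step 2: c = 2.049476, f(c) = -1.961419 < 0 → new bracket [2.049476, 3.600000]
step 3: c = 2.116674, f(c) = -0.774108 < 0 → new bracket [2.116674, 3.600000]
step 4: c = 2.142729, f(c) = -0.298417 < 0 → new bracket [2.142729, 3.600000]

2.142729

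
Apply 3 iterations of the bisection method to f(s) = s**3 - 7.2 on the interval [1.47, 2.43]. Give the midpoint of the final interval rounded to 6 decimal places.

f(1.470000) = -4.023477, f(2.430000) = 7.148907 (opposite signs)
step 1: m = 1.950000, f(m) = 0.214875 > 0 → root in [1.470000, 1.950000]
step 2: m = 1.710000, f(m) = -2.199789 < 0 → root in [1.710000, 1.950000]
step 3: m = 1.830000, f(m) = -1.071513 < 0 → root in [1.830000, 1.950000]
Midpoint of [1.830000, 1.950000] = 1.890000

1.890000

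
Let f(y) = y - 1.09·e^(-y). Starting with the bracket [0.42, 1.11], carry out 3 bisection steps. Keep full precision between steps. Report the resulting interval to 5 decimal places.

f(0.420000) = -0.296181, f(1.110000) = 0.750781 (opposite signs)
step 1: m = 0.765000, f(m) = 0.257786 > 0 → root in [0.420000, 0.765000]
step 2: m = 0.592500, f(m) = -0.010208 < 0 → root in [0.592500, 0.765000]
step 3: m = 0.678750, f(m) = 0.125847 > 0 → root in [0.592500, 0.678750]

[0.59250, 0.67875]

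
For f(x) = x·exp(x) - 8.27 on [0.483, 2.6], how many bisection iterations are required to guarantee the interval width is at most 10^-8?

Initial width b − a = 2.6 − 0.483 = 2.117000.
After n steps the width is (b−a)/2^n; need (b−a)/2^n ≤ 10^-8.
So n ≥ log₂(2.117000/10^-8) = log₂(211700000.0000) ≈ 27.6574.
Hence n = 28.

28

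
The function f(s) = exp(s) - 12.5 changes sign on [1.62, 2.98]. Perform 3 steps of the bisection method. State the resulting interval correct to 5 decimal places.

f(1.620000) = -7.446910, f(2.980000) = 7.187817 (opposite signs)
step 1: m = 2.300000, f(m) = -2.525818 < 0 → root in [2.300000, 2.980000]
step 2: m = 2.640000, f(m) = 1.513204 > 0 → root in [2.300000, 2.640000]
step 3: m = 2.470000, f(m) = -0.677553 < 0 → root in [2.470000, 2.640000]

[2.47000, 2.64000]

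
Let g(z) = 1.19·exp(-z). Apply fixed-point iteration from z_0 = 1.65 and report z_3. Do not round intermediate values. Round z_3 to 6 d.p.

0.461661

z_1 = g(1.650000) = 0.228539
z_2 = g(0.228539) = 0.946877
z_3 = g(0.946877) = 0.461661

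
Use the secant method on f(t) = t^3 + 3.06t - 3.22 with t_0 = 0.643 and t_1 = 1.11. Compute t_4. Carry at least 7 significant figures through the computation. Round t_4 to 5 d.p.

f(t_0) = -0.986572, f(t_1) = 1.544231
t_2 = 1.110000 - (1.544231)·(1.110000 - 0.643000)/(1.544231 - (-0.986572)) = 0.825049; f(t_2) = -0.133736
t_3 = 0.825049 - (-0.133736)·(0.825049 - 1.110000)/(-0.133736 - (1.544231)) = 0.847760; f(t_3) = -0.016574
t_4 = 0.847760 - (-0.016574)·(0.847760 - 0.825049)/(-0.016574 - (-0.133736)) = 0.850972; f(t_4) = 0.000210

0.85097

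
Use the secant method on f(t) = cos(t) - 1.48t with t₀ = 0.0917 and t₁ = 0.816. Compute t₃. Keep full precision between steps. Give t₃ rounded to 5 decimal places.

f(t_0) = 0.860083, f(t_1) = -0.522540
t_2 = 0.816000 - (-0.522540)·(0.816000 - 0.091700)/(-0.522540 - (0.860083)) = 0.542263; f(t_2) = 0.053995
t_3 = 0.542263 - (0.053995)·(0.542263 - 0.816000)/(0.053995 - (-0.522540)) = 0.567899; f(t_3) = 0.002542

0.56790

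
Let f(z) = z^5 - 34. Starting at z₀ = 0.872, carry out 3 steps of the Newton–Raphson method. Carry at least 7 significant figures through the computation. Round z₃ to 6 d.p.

7.974397

f'(z) = 5z⁴
z_0 = 0.872000: f = -33.495824, f' = 2.890919 → z_1 = 0.872000 - (-33.495824)/(2.890919) = 12.458565
z_1 = 12.458565: f = 300117.269650, f' = 120459.803990 → z_2 = 12.458565 - (300117.269650)/(120459.803990) = 9.967135
z_2 = 9.967135: f = 98333.495228, f' = 49345.925038 → z_3 = 9.967135 - (98333.495228)/(49345.925038) = 7.974397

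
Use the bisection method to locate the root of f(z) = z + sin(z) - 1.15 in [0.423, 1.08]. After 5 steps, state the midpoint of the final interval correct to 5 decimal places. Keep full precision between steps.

0.59752

f(0.423000) = -0.316502, f(1.080000) = 0.811958 (opposite signs)
step 1: m = 0.751500, f(m) = 0.284236 > 0 → root in [0.423000, 0.751500]
step 2: m = 0.587250, f(m) = -0.008676 < 0 → root in [0.587250, 0.751500]
step 3: m = 0.669375, f(m) = 0.139871 > 0 → root in [0.587250, 0.669375]
step 4: m = 0.628313, f(m) = 0.066093 > 0 → root in [0.587250, 0.628313]
step 5: m = 0.607781, f(m) = 0.028829 > 0 → root in [0.587250, 0.607781]
Midpoint of [0.587250, 0.607781] = 0.597516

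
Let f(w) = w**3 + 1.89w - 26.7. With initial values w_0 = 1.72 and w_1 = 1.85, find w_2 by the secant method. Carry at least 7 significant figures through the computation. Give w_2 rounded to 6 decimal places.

f(w_0) = -18.360752, f(w_1) = -16.871875
w_2 = 1.850000 - (-16.871875)·(1.850000 - 1.720000)/(-16.871875 - (-18.360752)) = 3.323153; f(w_2) = 16.279490

3.323153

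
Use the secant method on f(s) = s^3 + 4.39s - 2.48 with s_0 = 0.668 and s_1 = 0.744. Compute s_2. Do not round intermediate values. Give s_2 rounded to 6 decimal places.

f(s_0) = 0.750598, f(s_1) = 1.197991
s_2 = 0.744000 - (1.197991)·(0.744000 - 0.668000)/(1.197991 - (0.750598)) = 0.540494; f(s_2) = 0.050664

0.540494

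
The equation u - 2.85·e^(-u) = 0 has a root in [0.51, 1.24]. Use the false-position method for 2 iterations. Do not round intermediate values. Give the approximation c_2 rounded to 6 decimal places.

1.027652

f(0.510000) = -1.201412, f(1.240000) = 0.415255
step 1: c = 1.052493, f(c) = 0.057654 > 0 → new bracket [0.510000, 1.052493]
step 2: c = 1.027652, f(c) = 0.007790 > 0 → new bracket [0.510000, 1.027652]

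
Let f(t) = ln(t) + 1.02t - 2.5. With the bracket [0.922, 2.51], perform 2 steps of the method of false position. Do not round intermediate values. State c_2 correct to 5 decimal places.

1.85645

False-position update: c = (a·f(b) − b·f(a))/(f(b) − f(a)); replace the endpoint whose sign matches f(c).
f(0.922000) = -1.640770, f(2.510000) = 0.980483
step 1: c = 1.916007, f(c) = 0.104570 > 0 → new bracket [0.922000, 1.916007]
step 2: c = 1.856452, f(c) = 0.012248 > 0 → new bracket [0.922000, 1.856452]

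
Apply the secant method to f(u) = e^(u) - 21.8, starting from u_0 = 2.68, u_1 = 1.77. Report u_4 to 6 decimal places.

f(u_0) = -7.214907, f(u_1) = -15.929147
u_2 = 1.770000 - (-15.929147)·(1.770000 - 2.680000)/(-15.929147 - (-7.214907)) = 3.433429; f(u_2) = 9.182715
u_3 = 3.433429 - (9.182715)·(3.433429 - 1.770000)/(9.182715 - (-15.929147)) = 2.825159; f(u_3) = -4.936370
u_4 = 2.825159 - (-4.936370)·(2.825159 - 3.433429)/(-4.936370 - (9.182715)) = 3.037825; f(u_4) = -0.940175

3.037825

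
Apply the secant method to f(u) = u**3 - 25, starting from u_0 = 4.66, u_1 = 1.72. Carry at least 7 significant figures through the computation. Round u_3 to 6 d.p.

3.327161

f(u_0) = 76.194696, f(u_1) = -19.911552
u_2 = 1.720000 - (-19.911552)·(1.720000 - 4.660000)/(-19.911552 - (76.194696)) = 2.329117; f(u_2) = -12.365036
u_3 = 2.329117 - (-12.365036)·(2.329117 - 1.720000)/(-12.365036 - (-19.911552)) = 3.327161; f(u_3) = 11.831683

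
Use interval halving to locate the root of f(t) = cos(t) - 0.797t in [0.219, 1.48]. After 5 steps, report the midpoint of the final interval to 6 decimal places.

f(0.219000) = 0.801572, f(1.480000) = -1.088888 (opposite signs)
step 1: m = 0.849500, f(m) = -0.016693 < 0 → root in [0.219000, 0.849500]
step 2: m = 0.534250, f(m) = 0.434854 > 0 → root in [0.534250, 0.849500]
step 3: m = 0.691875, f(m) = 0.218627 > 0 → root in [0.691875, 0.849500]
step 4: m = 0.770687, f(m) = 0.103194 > 0 → root in [0.770687, 0.849500]
step 5: m = 0.810094, f(m) = 0.043786 > 0 → root in [0.810094, 0.849500]
Midpoint of [0.810094, 0.849500] = 0.829797

0.829797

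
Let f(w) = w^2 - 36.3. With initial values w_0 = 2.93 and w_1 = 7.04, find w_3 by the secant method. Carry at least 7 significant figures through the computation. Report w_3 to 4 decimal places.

5.9999

f(w_0) = -27.715100, f(w_1) = 13.261600
w_2 = 7.040000 - (13.261600)·(7.040000 - 2.930000)/(13.261600 - (-27.715100)) = 5.709850; f(w_2) = -3.697618
w_3 = 5.709850 - (-3.697618)·(5.709850 - 7.040000)/(-3.697618 - (13.261600)) = 5.999862; f(w_3) = -0.301653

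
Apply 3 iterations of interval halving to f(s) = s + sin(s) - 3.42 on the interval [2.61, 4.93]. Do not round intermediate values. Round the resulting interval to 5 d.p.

f(2.610000) = -0.303093, f(4.930000) = 0.533584 (opposite signs)
step 1: m = 3.770000, f(m) = -0.237857 < 0 → root in [3.770000, 4.930000]
step 2: m = 4.350000, f(m) = -0.005053 < 0 → root in [4.350000, 4.930000]
step 3: m = 4.640000, f(m) = 0.222619 > 0 → root in [4.350000, 4.640000]

[4.35000, 4.64000]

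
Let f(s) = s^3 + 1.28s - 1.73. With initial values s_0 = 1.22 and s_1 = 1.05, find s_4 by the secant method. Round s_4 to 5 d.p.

0.85821

f(s_0) = 1.647448, f(s_1) = 0.771625
s_2 = 1.050000 - (0.771625)·(1.050000 - 1.220000)/(0.771625 - (1.647448)) = 0.900225; f(s_2) = 0.151835
s_3 = 0.900225 - (0.151835)·(0.900225 - 1.050000)/(0.151835 - (0.771625)) = 0.863533; f(s_3) = 0.019251
s_4 = 0.863533 - (0.019251)·(0.863533 - 0.900225)/(0.019251 - (0.151835)) = 0.858206; f(s_4) = 0.000587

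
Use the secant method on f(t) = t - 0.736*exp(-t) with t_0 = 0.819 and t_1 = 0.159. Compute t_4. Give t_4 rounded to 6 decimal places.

f(t_0) = 0.494518, f(t_1) = -0.468805
t_2 = 0.159000 - (-0.468805)·(0.159000 - 0.819000)/(-0.468805 - (0.494518)) = 0.480192; f(t_2) = 0.024855
t_3 = 0.480192 - (0.024855)·(0.480192 - 0.159000)/(0.024855 - (-0.468805)) = 0.464021; f(t_3) = 0.001260
t_4 = 0.464021 - (0.001260)·(0.464021 - 0.480192)/(0.001260 - (0.024855)) = 0.463157; f(t_4) = -0.000003

0.463157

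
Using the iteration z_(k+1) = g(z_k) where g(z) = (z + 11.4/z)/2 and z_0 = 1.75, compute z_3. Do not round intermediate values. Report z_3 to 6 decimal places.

3.377082

z_1 = g(1.750000) = 4.132143
z_2 = g(4.132143) = 3.445501
z_3 = g(3.445501) = 3.377082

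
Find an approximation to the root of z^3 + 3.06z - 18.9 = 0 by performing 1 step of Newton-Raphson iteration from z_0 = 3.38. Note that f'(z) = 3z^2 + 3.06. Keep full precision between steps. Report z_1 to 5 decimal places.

Newton update: z ← z − f(z)/f'(z).
z_0 = 3.380000: f = 30.057272, f' = 37.333200 → z_1 = 3.380000 - (30.057272)/(37.333200) = 2.574892

2.57489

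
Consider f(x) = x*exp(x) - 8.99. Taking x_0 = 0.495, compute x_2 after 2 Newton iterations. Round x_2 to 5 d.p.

f'(x) = (x+1)*exp(x)
x_0 = 0.495000: f = -8.177953, f' = 2.452545 → x_1 = 0.495000 - (-8.177953)/(2.452545) = 3.829477
x_1 = 3.829477: f = 167.313102, f' = 222.341536 → x_2 = 3.829477 - (167.313102)/(222.341536) = 3.076972

3.07697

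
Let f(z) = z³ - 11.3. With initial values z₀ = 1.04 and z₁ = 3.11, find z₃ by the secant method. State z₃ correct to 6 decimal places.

f(z_0) = -10.175136, f(z_1) = 18.780231
z_2 = 3.110000 - (18.780231)·(3.110000 - 1.040000)/(18.780231 - (-10.175136)) = 1.767414; f(z_2) = -5.779039
z_3 = 1.767414 - (-5.779039)·(1.767414 - 3.110000)/(-5.779039 - (18.780231)) = 2.083338; f(z_3) = -2.257700

2.083338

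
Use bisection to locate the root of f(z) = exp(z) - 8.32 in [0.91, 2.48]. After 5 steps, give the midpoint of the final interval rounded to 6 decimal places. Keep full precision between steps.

f(0.910000) = -5.835677, f(2.480000) = 3.621264 (opposite signs)
step 1: m = 1.695000, f(m) = -2.873354 < 0 → root in [1.695000, 2.480000]
step 2: m = 2.087500, f(m) = -0.255272 < 0 → root in [2.087500, 2.480000]
step 3: m = 2.283750, f(m) = 1.493412 > 0 → root in [2.087500, 2.283750]
step 4: m = 2.185625, f(m) = 0.576207 > 0 → root in [2.087500, 2.185625]
step 5: m = 2.136563, f(m) = 0.150271 > 0 → root in [2.087500, 2.136563]
Midpoint of [2.087500, 2.136563] = 2.112031

2.112031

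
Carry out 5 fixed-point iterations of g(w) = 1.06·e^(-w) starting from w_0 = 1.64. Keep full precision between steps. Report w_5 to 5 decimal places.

0.53821

w_1 = g(1.640000) = 0.205619
w_2 = g(0.205619) = 0.862992
w_3 = g(0.862992) = 0.447212
w_4 = g(0.447212) = 0.677773
w_5 = g(0.677773) = 0.538211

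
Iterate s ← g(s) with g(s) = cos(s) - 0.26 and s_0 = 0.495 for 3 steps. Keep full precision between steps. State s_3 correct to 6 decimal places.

0.590481

s_1 = g(0.495000) = 0.619969
s_2 = g(0.619969) = 0.553897
s_3 = g(0.553897) = 0.590481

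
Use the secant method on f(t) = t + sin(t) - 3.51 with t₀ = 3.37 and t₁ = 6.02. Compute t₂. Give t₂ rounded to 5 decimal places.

3.74115

Secant update: t_(k+1) = t_k − f(t_k)·(t_k − t_(k-1))/(f(t_k) − f(t_(k-1))).
f(t_0) = -0.366427, f(t_1) = 2.249843
t_2 = 6.020000 - (2.249843)·(6.020000 - 3.370000)/(2.249843 - (-0.366427)) = 3.741151; f(t_2) = -0.333127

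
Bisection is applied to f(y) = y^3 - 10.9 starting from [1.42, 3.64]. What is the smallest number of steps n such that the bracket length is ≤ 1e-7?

Initial width b − a = 3.64 − 1.42 = 2.220000.
After n steps the width is (b−a)/2^n; need (b−a)/2^n ≤ 1e-7.
So n ≥ log₂(2.220000/1e-7) = log₂(22200000.0000) ≈ 24.4041.
Hence n = 25.

25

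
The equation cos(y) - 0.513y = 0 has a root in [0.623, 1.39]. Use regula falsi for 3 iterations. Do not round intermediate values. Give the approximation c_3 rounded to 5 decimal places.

1.01999

f(0.623000) = 0.492533, f(1.390000) = -0.533257
step 1: c = 0.991275, f(c) = 0.039100 > 0 → new bracket [0.991275, 1.390000]
step 2: c = 1.018513, f(c) = 0.002135 > 0 → new bracket [1.018513, 1.390000]
step 3: c = 1.019995, f(c) = 0.000113 > 0 → new bracket [1.019995, 1.390000]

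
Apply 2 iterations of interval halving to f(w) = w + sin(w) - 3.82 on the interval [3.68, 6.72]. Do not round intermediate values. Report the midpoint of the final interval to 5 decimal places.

4.82000

f(3.680000) = -0.652769, f(6.720000) = 3.323055 (opposite signs)
step 1: m = 5.200000, f(m) = 0.496545 > 0 → root in [3.680000, 5.200000]
step 2: m = 4.440000, f(m) = -0.343131 < 0 → root in [4.440000, 5.200000]
Midpoint of [4.440000, 5.200000] = 4.820000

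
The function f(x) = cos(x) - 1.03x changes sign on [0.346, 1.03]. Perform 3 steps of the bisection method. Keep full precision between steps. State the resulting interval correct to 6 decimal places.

f(0.346000) = 0.584357, f(1.030000) = -0.546081 (opposite signs)
step 1: m = 0.688000, f(m) = 0.063878 > 0 → root in [0.688000, 1.030000]
step 2: m = 0.859000, f(m) = -0.231575 < 0 → root in [0.688000, 0.859000]
step 3: m = 0.773500, f(m) = -0.081235 < 0 → root in [0.688000, 0.773500]

[0.688000, 0.773500]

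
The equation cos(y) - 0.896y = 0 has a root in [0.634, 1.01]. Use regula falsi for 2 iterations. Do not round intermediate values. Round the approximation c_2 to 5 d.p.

0.78720

f(0.634000) = 0.237600, f(1.010000) = -0.373099
step 1: c = 0.780288, f(c) = 0.011574 > 0 → new bracket [0.780288, 1.010000]
step 2: c = 0.787199, f(c) = 0.000502 > 0 → new bracket [0.787199, 1.010000]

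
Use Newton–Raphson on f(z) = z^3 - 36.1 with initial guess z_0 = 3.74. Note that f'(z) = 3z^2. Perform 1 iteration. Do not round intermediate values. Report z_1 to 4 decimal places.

3.3536

z_0 = 3.740000: f = 16.213624, f' = 41.962800 → z_1 = 3.740000 - (16.213624)/(41.962800) = 3.353619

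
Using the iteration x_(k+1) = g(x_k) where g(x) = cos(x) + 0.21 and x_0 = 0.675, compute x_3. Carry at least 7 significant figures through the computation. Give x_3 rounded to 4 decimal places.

0.9361

x_1 = g(0.675000) = 0.990707
x_2 = g(0.990707) = 0.758099
x_3 = g(0.758099) = 0.936145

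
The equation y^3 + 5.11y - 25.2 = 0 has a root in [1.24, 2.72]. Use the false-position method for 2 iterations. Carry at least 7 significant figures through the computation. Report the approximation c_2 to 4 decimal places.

2.3434

False-position update: c = (a·f(b) − b·f(a))/(f(b) − f(a)); replace the endpoint whose sign matches f(c).
f(1.240000) = -16.956976, f(2.720000) = 8.822848
step 1: c = 2.213487, f(c) = -3.044046 < 0 → new bracket [2.213487, 2.720000]
step 2: c = 2.343416, f(c) = -0.356052 < 0 → new bracket [2.343416, 2.720000]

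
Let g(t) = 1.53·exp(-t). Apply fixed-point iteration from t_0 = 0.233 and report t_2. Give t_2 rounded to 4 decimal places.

t_1 = g(0.233000) = 1.211995
t_2 = g(1.211995) = 0.455333

0.4553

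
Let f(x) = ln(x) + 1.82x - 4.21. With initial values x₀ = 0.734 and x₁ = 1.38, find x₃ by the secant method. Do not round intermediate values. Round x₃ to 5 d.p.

1.94412

f(x_0) = -3.183366, f(x_1) = -1.376317
x_2 = 1.380000 - (-1.376317)·(1.380000 - 0.734000)/(-1.376317 - (-3.183366)) = 1.872018; f(x_2) = -0.175911
x_3 = 1.872018 - (-0.175911)·(1.872018 - 1.380000)/(-0.175911 - (-1.376317)) = 1.944119; f(x_3) = -0.006894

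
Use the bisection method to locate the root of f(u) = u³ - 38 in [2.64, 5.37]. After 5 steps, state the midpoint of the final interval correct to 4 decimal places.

f(2.640000) = -19.600256, f(5.370000) = 116.854153 (opposite signs)
step 1: m = 4.005000, f(m) = 26.240300 > 0 → root in [2.640000, 4.005000]
step 2: m = 3.322500, f(m) = -1.322902 < 0 → root in [3.322500, 4.005000]
step 3: m = 3.663750, f(m) = 11.178751 > 0 → root in [3.322500, 3.663750]
step 4: m = 3.493125, f(m) = 4.622840 > 0 → root in [3.322500, 3.493125]
step 5: m = 3.407812, f(m) = 1.575561 > 0 → root in [3.322500, 3.407812]
Midpoint of [3.322500, 3.407812] = 3.365156

3.3652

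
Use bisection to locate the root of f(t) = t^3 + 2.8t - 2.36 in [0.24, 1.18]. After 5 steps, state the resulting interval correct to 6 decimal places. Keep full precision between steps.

f(0.240000) = -1.674176, f(1.180000) = 2.587032 (opposite signs)
step 1: m = 0.710000, f(m) = -0.014089 < 0 → root in [0.710000, 1.180000]
step 2: m = 0.945000, f(m) = 1.129909 > 0 → root in [0.710000, 0.945000]
step 3: m = 0.827500, f(m) = 0.523636 > 0 → root in [0.710000, 0.827500]
step 4: m = 0.768750, f(m) = 0.246813 > 0 → root in [0.710000, 0.768750]
step 5: m = 0.739375, f(m) = 0.114448 > 0 → root in [0.710000, 0.739375]

[0.710000, 0.739375]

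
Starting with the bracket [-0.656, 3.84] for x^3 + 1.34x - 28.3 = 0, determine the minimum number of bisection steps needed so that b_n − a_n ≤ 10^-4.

16

Initial width b − a = 3.84 − -0.656 = 4.496000.
After n steps the width is (b−a)/2^n; need (b−a)/2^n ≤ 10^-4.
So n ≥ log₂(4.496000/10^-4) = log₂(44960.0000) ≈ 15.4564.
Hence n = 16.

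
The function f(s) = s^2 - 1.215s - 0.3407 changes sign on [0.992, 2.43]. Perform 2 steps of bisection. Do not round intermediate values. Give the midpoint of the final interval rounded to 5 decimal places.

f(0.992000) = -0.561916, f(2.430000) = 2.611750 (opposite signs)
step 1: m = 1.711000, f(m) = 0.507956 > 0 → root in [0.992000, 1.711000]
step 2: m = 1.351500, f(m) = -0.156220 < 0 → root in [1.351500, 1.711000]
Midpoint of [1.351500, 1.711000] = 1.531250

1.53125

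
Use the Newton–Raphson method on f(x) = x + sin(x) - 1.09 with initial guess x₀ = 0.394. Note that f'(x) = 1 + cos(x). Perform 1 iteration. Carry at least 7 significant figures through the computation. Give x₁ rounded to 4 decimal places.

x_0 = 0.394000: f = -0.312115, f' = 1.923381 → x_1 = 0.394000 - (-0.312115)/(1.923381) = 0.556274

0.5563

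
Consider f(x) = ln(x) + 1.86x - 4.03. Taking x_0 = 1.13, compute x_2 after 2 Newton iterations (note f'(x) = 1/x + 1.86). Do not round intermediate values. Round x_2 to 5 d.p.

1.83893

Newton update: x ← x − f(x)/f'(x).
x_0 = 1.130000: f = -1.805982, f' = 2.744956 → x_1 = 1.130000 - (-1.805982)/(2.744956) = 1.787928
x_1 = 1.787928: f = -0.123397, f' = 2.419307 → x_2 = 1.787928 - (-0.123397)/(2.419307) = 1.838933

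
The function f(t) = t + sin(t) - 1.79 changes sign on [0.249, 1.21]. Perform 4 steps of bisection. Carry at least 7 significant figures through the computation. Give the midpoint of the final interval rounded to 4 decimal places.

f(0.249000) = -1.294565, f(1.210000) = 0.355616 (opposite signs)
step 1: m = 0.729500, f(m) = -0.394003 < 0 → root in [0.729500, 1.210000]
step 2: m = 0.969750, f(m) = 0.004494 > 0 → root in [0.729500, 0.969750]
step 3: m = 0.849625, f(m) = -0.189342 < 0 → root in [0.849625, 0.969750]
step 4: m = 0.909687, f(m) = -0.091001 < 0 → root in [0.909687, 0.969750]
Midpoint of [0.909687, 0.969750] = 0.939719

0.9397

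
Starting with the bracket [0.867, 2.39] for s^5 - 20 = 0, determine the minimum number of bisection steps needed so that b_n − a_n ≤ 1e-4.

Initial width b − a = 2.39 − 0.867 = 1.523000.
After n steps the width is (b−a)/2^n; need (b−a)/2^n ≤ 1e-4.
So n ≥ log₂(1.523000/1e-4) = log₂(15230.0000) ≈ 13.8946.
Hence n = 14.

14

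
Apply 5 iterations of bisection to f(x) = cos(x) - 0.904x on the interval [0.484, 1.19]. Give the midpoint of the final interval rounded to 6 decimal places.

0.781844

f(0.484000) = 0.447605, f(1.190000) = -0.704100 (opposite signs)
step 1: m = 0.837000, f(m) = -0.086954 < 0 → root in [0.484000, 0.837000]
step 2: m = 0.660500, f(m) = 0.192594 > 0 → root in [0.660500, 0.837000]
step 3: m = 0.748750, f(m) = 0.055670 > 0 → root in [0.748750, 0.837000]
step 4: m = 0.792875, f(m) = -0.014959 < 0 → root in [0.748750, 0.792875]
step 5: m = 0.770813, f(m) = 0.020530 > 0 → root in [0.770813, 0.792875]
Midpoint of [0.770813, 0.792875] = 0.781844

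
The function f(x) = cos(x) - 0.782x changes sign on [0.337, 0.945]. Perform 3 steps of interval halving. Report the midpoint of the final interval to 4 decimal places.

f(0.337000) = 0.680217, f(0.945000) = -0.153247 (opposite signs)
step 1: m = 0.641000, f(m) = 0.300236 > 0 → root in [0.641000, 0.945000]
step 2: m = 0.793000, f(m) = 0.081585 > 0 → root in [0.793000, 0.945000]
step 3: m = 0.869000, f(m) = -0.033967 < 0 → root in [0.793000, 0.869000]
Midpoint of [0.793000, 0.869000] = 0.831000

0.8310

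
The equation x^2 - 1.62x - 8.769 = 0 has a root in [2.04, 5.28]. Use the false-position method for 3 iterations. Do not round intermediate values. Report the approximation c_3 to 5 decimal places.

3.86326

f(2.040000) = -7.912200, f(5.280000) = 10.555800
step 1: c = 3.428105, f(c) = -2.570625 < 0 → new bracket [3.428105, 5.280000]
step 2: c = 3.790773, f(c) = -0.540094 < 0 → new bracket [3.790773, 5.280000]
step 3: c = 3.863261, f(c) = -0.102697 < 0 → new bracket [3.863261, 5.280000]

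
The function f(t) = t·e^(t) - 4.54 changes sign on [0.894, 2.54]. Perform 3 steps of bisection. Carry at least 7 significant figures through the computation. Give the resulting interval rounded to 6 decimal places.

f(0.894000) = -2.354269, f(2.540000) = 27.666364 (opposite signs)
step 1: m = 1.717000, f(m) = 5.019913 > 0 → root in [0.894000, 1.717000]
step 2: m = 1.305500, f(m) = 0.276686 > 0 → root in [0.894000, 1.305500]
step 3: m = 1.099750, f(m) = -1.236994 < 0 → root in [1.099750, 1.305500]

[1.099750, 1.305500]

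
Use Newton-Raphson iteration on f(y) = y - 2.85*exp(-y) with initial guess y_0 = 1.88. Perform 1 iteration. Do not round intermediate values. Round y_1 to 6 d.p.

0.872866

Newton update: y ← y − f(y)/f'(y).
f'(y) = 1 + 2.85*exp(-y)
y_0 = 1.880000: f = 1.445118, f' = 1.434882 → y_1 = 1.880000 - (1.445118)/(1.434882) = 0.872866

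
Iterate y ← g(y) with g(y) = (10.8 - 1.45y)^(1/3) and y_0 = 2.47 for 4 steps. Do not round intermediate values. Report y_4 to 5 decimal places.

1.99265

y_1 = g(2.470000) = 1.932631
y_2 = g(1.932631) = 1.999807
y_3 = g(1.999807) = 1.991655
y_4 = g(1.991655) = 1.992648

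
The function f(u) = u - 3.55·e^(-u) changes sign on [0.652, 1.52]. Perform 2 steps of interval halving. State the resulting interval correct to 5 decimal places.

[1.08600, 1.30300]

f(0.652000) = -1.197560, f(1.520000) = 0.743573 (opposite signs)
step 1: m = 1.086000, f(m) = -0.112352 < 0 → root in [1.086000, 1.520000]
step 2: m = 1.303000, f(m) = 0.338410 > 0 → root in [1.086000, 1.303000]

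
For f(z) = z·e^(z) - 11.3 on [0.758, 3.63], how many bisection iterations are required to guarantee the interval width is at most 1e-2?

9

Initial width b − a = 3.63 − 0.758 = 2.872000.
After n steps the width is (b−a)/2^n; need (b−a)/2^n ≤ 1e-2.
So n ≥ log₂(2.872000/1e-2) = log₂(287.2000) ≈ 8.1659.
Hence n = 9.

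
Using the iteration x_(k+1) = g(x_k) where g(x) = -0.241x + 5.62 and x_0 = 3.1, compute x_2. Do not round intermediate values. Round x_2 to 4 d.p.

x_1 = g(3.100000) = 4.872900
x_2 = g(4.872900) = 4.445631

4.4456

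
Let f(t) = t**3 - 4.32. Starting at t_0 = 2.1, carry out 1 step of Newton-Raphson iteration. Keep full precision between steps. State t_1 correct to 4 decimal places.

f'(t) = 3t**2
t_0 = 2.100000: f = 4.941000, f' = 13.230000 → t_1 = 2.100000 - (4.941000)/(13.230000) = 1.726531

1.7265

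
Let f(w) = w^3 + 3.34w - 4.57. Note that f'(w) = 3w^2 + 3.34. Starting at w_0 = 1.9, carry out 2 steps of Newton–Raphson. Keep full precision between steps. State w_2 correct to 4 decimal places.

w_0 = 1.900000: f = 8.635000, f' = 14.170000 → w_1 = 1.900000 - (8.635000)/(14.170000) = 1.290614
w_1 = 1.290614: f = 1.890406, f' = 8.337053 → w_2 = 1.290614 - (1.890406)/(8.337053) = 1.063866

1.0639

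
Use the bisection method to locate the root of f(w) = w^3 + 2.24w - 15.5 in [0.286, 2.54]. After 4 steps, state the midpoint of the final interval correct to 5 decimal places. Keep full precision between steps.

2.18781

f(0.286000) = -14.835966, f(2.540000) = 6.576664 (opposite signs)
step 1: m = 1.413000, f(m) = -9.513728 < 0 → root in [1.413000, 2.540000]
step 2: m = 1.976500, f(m) = -3.351339 < 0 → root in [1.976500, 2.540000]
step 3: m = 2.258250, f(m) = 1.074862 > 0 → root in [1.976500, 2.258250]
step 4: m = 2.117375, f(m) = -1.264302 < 0 → root in [2.117375, 2.258250]
Midpoint of [2.117375, 2.258250] = 2.187813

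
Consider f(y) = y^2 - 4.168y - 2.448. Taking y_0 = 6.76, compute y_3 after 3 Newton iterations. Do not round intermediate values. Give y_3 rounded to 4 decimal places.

4.6902

Newton update: y ← y − f(y)/f'(y).
f'(y) = 2y - 4.168
y_0 = 6.760000: f = 15.073920, f' = 9.352000 → y_1 = 6.760000 - (15.073920)/(9.352000) = 5.148161
y_1 = 5.148161: f = 2.598026, f' = 6.128322 → y_2 = 5.148161 - (2.598026)/(6.128322) = 4.724223
y_2 = 4.724223: f = 0.179723, f' = 5.280447 → y_3 = 4.724223 - (0.179723)/(5.280447) = 4.690188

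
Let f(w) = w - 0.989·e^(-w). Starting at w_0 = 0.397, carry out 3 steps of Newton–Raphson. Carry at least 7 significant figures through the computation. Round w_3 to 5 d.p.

0.56315

Newton update: w ← w − f(w)/f'(w).
f'(w) = 1 + 0.989·e^(-w)
w_0 = 0.397000: f = -0.267938, f' = 1.664938 → w_1 = 0.397000 - (-0.267938)/(1.664938) = 0.557930
w_1 = 0.557930: f = -0.008167, f' = 1.566096 → w_2 = 0.557930 - (-0.008167)/(1.566096) = 0.563144
w_2 = 0.563144: f = -0.000008, f' = 1.563152 → w_3 = 0.563144 - (-0.000008)/(1.563152) = 0.563149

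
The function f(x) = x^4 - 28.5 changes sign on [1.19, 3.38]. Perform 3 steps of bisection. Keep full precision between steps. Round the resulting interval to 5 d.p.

[2.28500, 2.55875]

f(1.190000) = -26.494661, f(3.380000) = 102.016915 (opposite signs)
step 1: m = 2.285000, f(m) = -1.238809 < 0 → root in [2.285000, 3.380000]
step 2: m = 2.832500, f(m) = 35.869432 > 0 → root in [2.285000, 2.832500]
step 3: m = 2.558750, f(m) = 14.365848 > 0 → root in [2.285000, 2.558750]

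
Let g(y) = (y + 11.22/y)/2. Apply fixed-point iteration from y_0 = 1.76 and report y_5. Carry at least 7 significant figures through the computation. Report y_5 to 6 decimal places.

y_1 = g(1.760000) = 4.067500
y_2 = g(4.067500) = 3.412976
y_3 = g(3.412976) = 3.350215
y_4 = g(3.350215) = 3.349627
y_5 = g(3.349627) = 3.349627

3.349627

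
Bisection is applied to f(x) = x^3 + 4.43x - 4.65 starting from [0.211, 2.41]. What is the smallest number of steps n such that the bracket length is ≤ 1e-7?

25

Initial width b − a = 2.41 − 0.211 = 2.199000.
After n steps the width is (b−a)/2^n; need (b−a)/2^n ≤ 1e-7.
So n ≥ log₂(2.199000/1e-7) = log₂(21990000.0000) ≈ 24.3903.
Hence n = 25.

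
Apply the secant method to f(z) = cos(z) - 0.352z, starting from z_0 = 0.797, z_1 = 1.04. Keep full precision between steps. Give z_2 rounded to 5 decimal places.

f(z_0) = 0.418312, f(z_1) = 0.140140
z_2 = 1.040000 - (0.140140)·(1.040000 - 0.797000)/(0.140140 - (0.418312)) = 1.162421; f(z_2) = -0.012054

1.16242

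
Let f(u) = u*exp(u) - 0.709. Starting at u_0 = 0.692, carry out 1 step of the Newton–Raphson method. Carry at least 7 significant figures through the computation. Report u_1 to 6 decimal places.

f'(u) = (u+1)*exp(u)
u_0 = 0.692000: f = 0.673413, f' = 3.380120 → u_1 = 0.692000 - (0.673413)/(3.380120) = 0.492772

0.492772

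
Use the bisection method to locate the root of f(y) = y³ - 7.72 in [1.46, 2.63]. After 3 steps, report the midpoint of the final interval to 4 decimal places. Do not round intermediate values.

f(1.460000) = -4.607864, f(2.630000) = 10.471447 (opposite signs)
step 1: m = 2.045000, f(m) = 0.832241 > 0 → root in [1.460000, 2.045000]
step 2: m = 1.752500, f(m) = -2.337623 < 0 → root in [1.752500, 2.045000]
step 3: m = 1.898750, f(m) = -0.874529 < 0 → root in [1.898750, 2.045000]
Midpoint of [1.898750, 2.045000] = 1.971875

1.9719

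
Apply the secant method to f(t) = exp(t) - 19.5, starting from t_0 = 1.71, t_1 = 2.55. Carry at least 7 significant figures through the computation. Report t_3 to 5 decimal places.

Secant update: t_(k+1) = t_k − f(t_k)·(t_k − t_(k-1))/(f(t_k) − f(t_(k-1))).
f(t_0) = -13.971039, f(t_1) = -6.692896
t_2 = 2.550000 - (-6.692896)·(2.550000 - 1.710000)/(-6.692896 - (-13.971039)) = 3.322454; f(t_2) = 8.228323
t_3 = 3.322454 - (8.228323)·(3.322454 - 2.550000)/(8.228323 - (-6.692896)) = 2.896484; f(t_3) = -1.389651

2.89648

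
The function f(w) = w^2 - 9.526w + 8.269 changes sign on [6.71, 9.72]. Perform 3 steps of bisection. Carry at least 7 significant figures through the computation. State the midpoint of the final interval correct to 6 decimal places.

8.403125

f(6.710000) = -10.626360, f(9.720000) = 10.154680 (opposite signs)
step 1: m = 8.215000, f(m) = -2.500865 < 0 → root in [8.215000, 9.720000]
step 2: m = 8.967500, f(m) = 3.260651 > 0 → root in [8.215000, 8.967500]
step 3: m = 8.591250, f(m) = 0.238329 > 0 → root in [8.215000, 8.591250]
Midpoint of [8.215000, 8.591250] = 8.403125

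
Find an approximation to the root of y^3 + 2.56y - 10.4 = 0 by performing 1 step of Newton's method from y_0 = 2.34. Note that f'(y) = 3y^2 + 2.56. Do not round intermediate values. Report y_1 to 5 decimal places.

1.89741

Newton update: y ← y − f(y)/f'(y).
y_0 = 2.340000: f = 8.403304, f' = 18.986800 → y_1 = 2.340000 - (8.403304)/(18.986800) = 1.897413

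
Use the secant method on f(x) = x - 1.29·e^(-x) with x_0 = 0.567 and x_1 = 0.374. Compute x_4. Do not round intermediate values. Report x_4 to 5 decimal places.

f(x_0) = -0.164720, f(x_1) = -0.513490
x_2 = 0.374000 - (-0.513490)·(0.374000 - 0.567000)/(-0.513490 - (-0.164720)) = 0.658151; f(x_2) = -0.009821
x_3 = 0.658151 - (-0.009821)·(0.658151 - 0.374000)/(-0.009821 - (-0.513490)) = 0.663692; f(x_3) = -0.000590
x_4 = 0.663692 - (-0.000590)·(0.663692 - 0.658151)/(-0.000590 - (-0.009821)) = 0.664046; f(x_4) = -0.000001

0.66405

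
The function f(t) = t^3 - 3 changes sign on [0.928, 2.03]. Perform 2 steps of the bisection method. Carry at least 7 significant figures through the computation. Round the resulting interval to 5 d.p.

f(0.928000) = -2.200821, f(2.030000) = 5.365427 (opposite signs)
step 1: m = 1.479000, f(m) = 0.235225 > 0 → root in [0.928000, 1.479000]
step 2: m = 1.203500, f(m) = -1.256836 < 0 → root in [1.203500, 1.479000]

[1.20350, 1.47900]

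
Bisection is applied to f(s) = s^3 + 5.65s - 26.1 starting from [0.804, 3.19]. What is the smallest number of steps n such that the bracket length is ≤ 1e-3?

Initial width b − a = 3.19 − 0.804 = 2.386000.
After n steps the width is (b−a)/2^n; need (b−a)/2^n ≤ 1e-3.
So n ≥ log₂(2.386000/1e-3) = log₂(2386.0000) ≈ 11.2204.
Hence n = 12.

12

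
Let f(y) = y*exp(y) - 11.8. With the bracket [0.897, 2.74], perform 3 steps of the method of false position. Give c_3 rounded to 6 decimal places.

1.722360

f(0.897000) = -9.600345, f(2.740000) = 30.634339
step 1: c = 1.336756, f(c) = -6.711407 < 0 → new bracket [1.336756, 2.740000]
step 2: c = 1.588933, f(c) = -4.016582 < 0 → new bracket [1.588933, 2.740000]
step 3: c = 1.722360, f(c) = -2.158712 < 0 → new bracket [1.722360, 2.740000]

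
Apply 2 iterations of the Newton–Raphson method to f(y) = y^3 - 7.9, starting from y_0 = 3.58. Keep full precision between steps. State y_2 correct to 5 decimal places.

2.12000

f'(y) = 3y^2
y_0 = 3.580000: f = 37.982712, f' = 38.449200 → y_1 = 3.580000 - (37.982712)/(38.449200) = 2.592133
y_1 = 2.592133: f = 9.516931, f' = 20.157454 → y_2 = 2.592133 - (9.516931)/(20.157454) = 2.120003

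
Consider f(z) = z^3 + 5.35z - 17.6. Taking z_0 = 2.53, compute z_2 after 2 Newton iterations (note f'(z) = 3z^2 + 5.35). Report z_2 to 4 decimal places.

Newton update: z ← z − f(z)/f'(z).
z_0 = 2.530000: f = 12.129777, f' = 24.552700 → z_1 = 2.530000 - (12.129777)/(24.552700) = 2.035970
z_1 = 2.035970: f = 1.731884, f' = 17.785518 → z_2 = 2.035970 - (1.731884)/(17.785518) = 1.938594

1.9386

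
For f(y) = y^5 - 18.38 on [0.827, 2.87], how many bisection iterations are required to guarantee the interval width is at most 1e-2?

8

Initial width b − a = 2.87 − 0.827 = 2.043000.
After n steps the width is (b−a)/2^n; need (b−a)/2^n ≤ 1e-2.
So n ≥ log₂(2.043000/1e-2) = log₂(204.3000) ≈ 7.6745.
Hence n = 8.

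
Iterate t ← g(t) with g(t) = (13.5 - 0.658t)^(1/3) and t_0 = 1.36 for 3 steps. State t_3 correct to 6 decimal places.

t_1 = g(1.360000) = 2.327282
t_2 = g(2.327282) = 2.287433
t_3 = g(2.287433) = 2.289102

2.289102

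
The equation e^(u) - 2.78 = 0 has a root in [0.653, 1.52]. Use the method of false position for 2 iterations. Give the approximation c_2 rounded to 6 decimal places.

1.001979

f(0.653000) = -0.858704, f(1.520000) = 1.792225
step 1: c = 0.933844, f(c) = -0.235731 < 0 → new bracket [0.933844, 1.520000]
step 2: c = 1.001979, f(c) = -0.056334 < 0 → new bracket [1.001979, 1.520000]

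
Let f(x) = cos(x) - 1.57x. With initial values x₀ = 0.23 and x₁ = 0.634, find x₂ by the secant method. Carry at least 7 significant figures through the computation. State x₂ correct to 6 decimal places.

0.538466

f(x_0) = 0.612566, f(x_1) = -0.189716
x_2 = 0.634000 - (-0.189716)·(0.634000 - 0.230000)/(-0.189716 - (0.612566)) = 0.538466; f(x_2) = 0.013104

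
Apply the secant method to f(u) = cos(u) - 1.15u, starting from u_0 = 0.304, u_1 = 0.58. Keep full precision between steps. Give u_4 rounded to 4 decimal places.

0.6775

f(u_0) = 0.604547, f(u_1) = 0.169463
u_2 = 0.580000 - (0.169463)·(0.580000 - 0.304000)/(0.169463 - (0.604547)) = 0.687500; f(u_2) = -0.017791
u_3 = 0.687500 - (-0.017791)·(0.687500 - 0.580000)/(-0.017791 - (0.169463)) = 0.677287; f(u_3) = 0.000396
u_4 = 0.677287 - (0.000396)·(0.677287 - 0.687500)/(0.000396 - (-0.017791)) = 0.677509; f(u_4) = 0.000001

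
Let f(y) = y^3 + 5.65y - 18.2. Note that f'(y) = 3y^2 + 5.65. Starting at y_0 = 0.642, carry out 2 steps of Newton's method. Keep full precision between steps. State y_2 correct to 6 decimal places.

2.098900

Newton update: y ← y − f(y)/f'(y).
y_0 = 0.642000: f = -14.308091, f' = 6.886492 → y_1 = 0.642000 - (-14.308091)/(6.886492) = 2.719704
y_1 = 2.719704: f = 17.283401, f' = 27.840367 → y_2 = 2.719704 - (17.283401)/(27.840367) = 2.098900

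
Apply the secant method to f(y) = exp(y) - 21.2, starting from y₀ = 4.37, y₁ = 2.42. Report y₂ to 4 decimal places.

f(y_0) = 57.843632, f(y_1) = -9.954141
y_2 = 2.420000 - (-9.954141)·(2.420000 - 4.370000)/(-9.954141 - (57.843632)) = 2.706301; f(y_2) = -6.226214

2.7063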